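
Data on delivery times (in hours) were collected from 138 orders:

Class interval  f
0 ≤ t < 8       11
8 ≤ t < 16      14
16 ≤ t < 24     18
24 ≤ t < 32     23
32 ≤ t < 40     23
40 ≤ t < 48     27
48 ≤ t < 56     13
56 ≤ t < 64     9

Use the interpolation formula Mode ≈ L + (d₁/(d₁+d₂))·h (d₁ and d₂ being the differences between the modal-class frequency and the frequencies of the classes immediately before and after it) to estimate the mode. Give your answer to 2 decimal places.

Modal class: 40 ≤ t < 48 (highest frequency 27).
d₁ = 27 − 23 = 4, d₂ = 27 − 13 = 14
Mode ≈ 40 + (4/(4+14)) × 8 = 40 + 1.7778 = 41.7778

41.78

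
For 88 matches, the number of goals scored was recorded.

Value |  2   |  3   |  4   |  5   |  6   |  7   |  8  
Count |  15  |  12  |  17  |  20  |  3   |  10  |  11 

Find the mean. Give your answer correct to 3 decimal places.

4.659

Values: 2, 3, 4, 5, 6, 7, 8
Σfx = 15×2 + 12×3 + 17×4 + 20×5 + 3×6 + 10×7 + 11×8 = 410
n = Σf = 88
Mean = 410 / 88 = 4.6591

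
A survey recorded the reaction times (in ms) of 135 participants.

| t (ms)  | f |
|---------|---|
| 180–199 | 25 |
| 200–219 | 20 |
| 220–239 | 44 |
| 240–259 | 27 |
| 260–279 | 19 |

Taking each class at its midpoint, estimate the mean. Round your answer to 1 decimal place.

Midpoints: 189.5, 209.5, 229.5, 249.5, 269.5
Σfm = 25×189.5 + 20×209.5 + 44×229.5 + 27×249.5 + 19×269.5 = 30882.5
n = Σf = 135
Mean = 30882.5 / 135 = 228.7593

228.8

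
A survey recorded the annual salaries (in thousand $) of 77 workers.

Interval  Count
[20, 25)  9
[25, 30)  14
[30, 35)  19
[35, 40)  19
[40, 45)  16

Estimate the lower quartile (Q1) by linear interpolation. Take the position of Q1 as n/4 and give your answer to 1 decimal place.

28.7

Cumulative frequencies: 9, 23, 42, 61, 77
n = 77; position = n/4 = 19.25.
This falls in the class [25, 30): L = 25, F = 9, f = 14, h = 5.
Lower quartile ≈ 25 + ((19.25 − 9) / 14) × 5 = 28.6607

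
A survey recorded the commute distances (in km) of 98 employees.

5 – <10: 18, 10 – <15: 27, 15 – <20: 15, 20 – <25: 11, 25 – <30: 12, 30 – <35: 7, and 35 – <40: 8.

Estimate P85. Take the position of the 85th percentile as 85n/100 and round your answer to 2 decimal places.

30.21

Cumulative frequencies: 18, 45, 60, 71, 83, 90, 98
n = 98; position = 85n/100 = 83.3.
This falls in the class 30 – <35: L = 30, F = 83, f = 7, h = 5.
85th percentile ≈ 30 + ((83.3 − 83) / 7) × 5 = 30.2143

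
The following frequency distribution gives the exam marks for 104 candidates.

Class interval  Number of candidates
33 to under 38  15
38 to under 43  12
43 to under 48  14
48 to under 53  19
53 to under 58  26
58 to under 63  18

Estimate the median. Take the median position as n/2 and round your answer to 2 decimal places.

Cumulative frequencies: 15, 27, 41, 60, 86, 104
n = 104; position = n/2 = 52.
This falls in the class 48 to under 53: L = 48, F = 41, f = 19, h = 5.
Median ≈ 48 + ((52 − 41) / 19) × 5 = 50.8947

50.89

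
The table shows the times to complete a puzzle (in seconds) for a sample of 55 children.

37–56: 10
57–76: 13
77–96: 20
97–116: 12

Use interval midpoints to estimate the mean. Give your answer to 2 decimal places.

Midpoints: 46.5, 66.5, 86.5, 106.5
Σfm = 10×46.5 + 13×66.5 + 20×86.5 + 12×106.5 = 4337.5
n = Σf = 55
Mean = 4337.5 / 55 = 78.8636

78.86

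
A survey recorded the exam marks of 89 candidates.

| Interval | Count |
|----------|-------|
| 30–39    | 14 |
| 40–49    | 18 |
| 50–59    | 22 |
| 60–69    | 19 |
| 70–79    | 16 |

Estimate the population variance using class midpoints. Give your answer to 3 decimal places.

Midpoints: 34.5, 44.5, 54.5, 64.5, 74.5
n = 89, Σfm = 4900.5, mean = 55.0618
Σfm² = 285502.25
Σf(m − x̄)² = Σfm² − (Σfm)²/n = 285502.25 − 4900.5²/89 = 15671.9101
Population variance = 15671.9101 / 89 = 176.0889

176.089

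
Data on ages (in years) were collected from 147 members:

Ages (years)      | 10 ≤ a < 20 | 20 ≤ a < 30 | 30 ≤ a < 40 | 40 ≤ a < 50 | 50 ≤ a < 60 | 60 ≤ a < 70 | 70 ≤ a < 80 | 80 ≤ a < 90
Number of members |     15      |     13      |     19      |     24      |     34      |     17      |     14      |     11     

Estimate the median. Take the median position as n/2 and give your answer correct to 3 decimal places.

Cumulative frequencies: 15, 28, 47, 71, 105, 122, 136, 147
n = 147; position = n/2 = 73.5.
This falls in the class 50 ≤ a < 60: L = 50, F = 71, f = 34, h = 10.
Median ≈ 50 + ((73.5 − 71) / 34) × 10 = 50.7353

50.735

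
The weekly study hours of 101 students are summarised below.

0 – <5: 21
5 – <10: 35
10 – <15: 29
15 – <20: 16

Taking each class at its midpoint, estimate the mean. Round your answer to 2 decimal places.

Midpoints: 2.5, 7.5, 12.5, 17.5
Σfm = 21×2.5 + 35×7.5 + 29×12.5 + 16×17.5 = 957.5
n = Σf = 101
Mean = 957.5 / 101 = 9.4802

9.48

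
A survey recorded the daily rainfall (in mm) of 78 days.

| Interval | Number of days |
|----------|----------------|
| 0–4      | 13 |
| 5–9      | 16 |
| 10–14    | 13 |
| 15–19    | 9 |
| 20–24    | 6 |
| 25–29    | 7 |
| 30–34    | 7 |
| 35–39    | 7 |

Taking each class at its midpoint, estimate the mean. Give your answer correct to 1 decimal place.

16.0

Midpoints: 2, 7, 12, 17, 22, 27, 32, 37
Σfm = 13×2 + 16×7 + 13×12 + 9×17 + 6×22 + 7×27 + 7×32 + 7×37 = 1251
n = Σf = 78
Mean = 1251 / 78 = 16.0385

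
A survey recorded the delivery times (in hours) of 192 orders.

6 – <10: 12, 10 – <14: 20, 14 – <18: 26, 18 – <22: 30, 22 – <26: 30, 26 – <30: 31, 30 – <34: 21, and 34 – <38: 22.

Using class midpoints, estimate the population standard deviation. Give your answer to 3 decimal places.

8.193

Midpoints: 8, 12, 16, 20, 24, 28, 32, 36
n = 192, Σfm = 4404, mean = 22.9375
Σfm² = 113904
Σf(m − x̄)² = Σfm² − (Σfm)²/n = 113904 − 4404²/192 = 12887.2500
Population variance = 12887.2500 / 192 = 67.1211
Standard deviation = √67.1211 = 8.1927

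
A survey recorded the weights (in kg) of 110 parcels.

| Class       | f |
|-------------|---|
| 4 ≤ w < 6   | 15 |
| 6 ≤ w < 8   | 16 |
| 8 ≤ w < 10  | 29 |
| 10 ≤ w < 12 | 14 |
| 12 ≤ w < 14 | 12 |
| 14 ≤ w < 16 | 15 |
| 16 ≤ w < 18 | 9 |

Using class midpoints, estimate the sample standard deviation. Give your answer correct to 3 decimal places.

Midpoints: 5, 7, 9, 11, 13, 15, 17
n = 110, Σfm = 1136, mean = 10.3273
Σfm² = 13206
Σf(m − x̄)² = Σfm² − (Σfm)²/n = 13206 − 1136²/110 = 1474.2182
Sample variance = 1474.2182 / 109 = 13.5249
Standard deviation = √13.5249 = 3.6776

3.678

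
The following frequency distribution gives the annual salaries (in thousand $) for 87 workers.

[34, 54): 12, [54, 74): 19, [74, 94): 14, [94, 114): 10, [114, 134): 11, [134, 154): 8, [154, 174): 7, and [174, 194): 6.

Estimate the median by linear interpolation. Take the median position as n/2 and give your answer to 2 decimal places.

Cumulative frequencies: 12, 31, 45, 55, 66, 74, 81, 87
n = 87; position = n/2 = 43.5.
This falls in the class [74, 94): L = 74, F = 31, f = 14, h = 20.
Median ≈ 74 + ((43.5 − 31) / 14) × 20 = 91.8571

91.86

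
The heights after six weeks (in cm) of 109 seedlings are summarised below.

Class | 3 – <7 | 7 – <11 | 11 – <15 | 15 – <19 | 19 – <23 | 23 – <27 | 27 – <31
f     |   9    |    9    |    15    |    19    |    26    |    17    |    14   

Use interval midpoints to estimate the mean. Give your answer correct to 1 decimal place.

Midpoints: 5, 9, 13, 17, 21, 25, 29
Σfm = 9×5 + 9×9 + 15×13 + 19×17 + 26×21 + 17×25 + 14×29 = 2021
n = Σf = 109
Mean = 2021 / 109 = 18.5413

18.5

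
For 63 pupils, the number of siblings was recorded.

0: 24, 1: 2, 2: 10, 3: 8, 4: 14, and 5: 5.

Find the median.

2

Cumulative frequencies: 24, 26, 36, 44, 58, 63
n = 63, so the median is the value in position (n+1)/2 = 32.
Position 32 falls at value 2.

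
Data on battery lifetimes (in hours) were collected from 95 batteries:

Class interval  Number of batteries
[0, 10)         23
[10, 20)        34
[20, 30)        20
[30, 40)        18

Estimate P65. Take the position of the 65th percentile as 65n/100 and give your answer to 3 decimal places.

Cumulative frequencies: 23, 57, 77, 95
n = 95; position = 65n/100 = 61.75.
This falls in the class [20, 30): L = 20, F = 57, f = 20, h = 10.
65th percentile ≈ 20 + ((61.75 − 57) / 20) × 10 = 22.3750

22.375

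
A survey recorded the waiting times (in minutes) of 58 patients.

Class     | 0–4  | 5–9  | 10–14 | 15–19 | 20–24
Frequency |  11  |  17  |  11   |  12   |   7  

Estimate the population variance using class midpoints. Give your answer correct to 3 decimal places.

42.279

Midpoints: 2, 7, 12, 17, 22
n = 58, Σfm = 631, mean = 10.8793
Σfm² = 9317
Σf(m − x̄)² = Σfm² − (Σfm)²/n = 9317 − 631²/58 = 2452.1552
Population variance = 2452.1552 / 58 = 42.2785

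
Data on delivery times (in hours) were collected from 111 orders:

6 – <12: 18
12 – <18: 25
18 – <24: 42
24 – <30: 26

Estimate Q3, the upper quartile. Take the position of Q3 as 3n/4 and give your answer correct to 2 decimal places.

23.75

Cumulative frequencies: 18, 43, 85, 111
n = 111; position = 3n/4 = 83.25.
This falls in the class 18 – <24: L = 18, F = 43, f = 42, h = 6.
Upper quartile ≈ 18 + ((83.25 − 43) / 42) × 6 = 23.7500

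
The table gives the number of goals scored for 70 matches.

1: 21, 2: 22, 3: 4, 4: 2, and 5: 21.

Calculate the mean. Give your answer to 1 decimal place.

2.7

Values: 1, 2, 3, 4, 5
Σfx = 21×1 + 22×2 + 4×3 + 2×4 + 21×5 = 190
n = Σf = 70
Mean = 190 / 70 = 2.7143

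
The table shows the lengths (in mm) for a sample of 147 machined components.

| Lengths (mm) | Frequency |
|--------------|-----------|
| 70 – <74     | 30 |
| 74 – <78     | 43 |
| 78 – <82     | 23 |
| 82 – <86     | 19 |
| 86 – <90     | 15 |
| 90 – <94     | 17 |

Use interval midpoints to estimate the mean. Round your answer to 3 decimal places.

Midpoints: 72, 76, 80, 84, 88, 92
Σfm = 30×72 + 43×76 + 23×80 + 19×84 + 15×88 + 17×92 = 11748
n = Σf = 147
Mean = 11748 / 147 = 79.9184

79.918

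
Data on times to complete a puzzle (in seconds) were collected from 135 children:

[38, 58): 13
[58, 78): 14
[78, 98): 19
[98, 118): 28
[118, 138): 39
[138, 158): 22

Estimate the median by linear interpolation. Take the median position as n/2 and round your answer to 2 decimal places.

113.36

Cumulative frequencies: 13, 27, 46, 74, 113, 135
n = 135; position = n/2 = 67.5.
This falls in the class [98, 118): L = 98, F = 46, f = 28, h = 20.
Median ≈ 98 + ((67.5 − 46) / 28) × 20 = 113.3571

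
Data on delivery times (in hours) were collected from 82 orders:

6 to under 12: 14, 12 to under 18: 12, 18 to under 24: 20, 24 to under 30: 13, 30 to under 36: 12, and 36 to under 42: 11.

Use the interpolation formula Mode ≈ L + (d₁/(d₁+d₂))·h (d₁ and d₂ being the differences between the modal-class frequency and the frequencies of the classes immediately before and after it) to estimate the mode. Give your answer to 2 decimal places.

Modal class: 18 to under 24 (highest frequency 20).
d₁ = 20 − 12 = 8, d₂ = 20 − 13 = 7
Mode ≈ 18 + (8/(8+7)) × 6 = 18 + 3.2000 = 21.2000

21.20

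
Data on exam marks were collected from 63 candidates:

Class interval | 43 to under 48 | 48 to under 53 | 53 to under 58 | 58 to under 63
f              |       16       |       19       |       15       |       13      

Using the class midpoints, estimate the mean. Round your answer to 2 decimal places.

52.48

Midpoints: 45.5, 50.5, 55.5, 60.5
Σfm = 16×45.5 + 19×50.5 + 15×55.5 + 13×60.5 = 3306.5
n = Σf = 63
Mean = 3306.5 / 63 = 52.4841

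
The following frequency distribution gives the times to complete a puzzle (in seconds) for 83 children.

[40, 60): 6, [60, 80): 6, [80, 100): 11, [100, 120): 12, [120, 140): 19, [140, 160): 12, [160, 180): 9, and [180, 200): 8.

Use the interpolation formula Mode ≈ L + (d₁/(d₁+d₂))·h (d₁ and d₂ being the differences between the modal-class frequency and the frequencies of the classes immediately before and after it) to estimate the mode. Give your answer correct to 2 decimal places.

Modal class: [120, 140) (highest frequency 19).
d₁ = 19 − 12 = 7, d₂ = 19 − 12 = 7
Mode ≈ 120 + (7/(7+7)) × 20 = 120 + 10.0000 = 130.0000

130.00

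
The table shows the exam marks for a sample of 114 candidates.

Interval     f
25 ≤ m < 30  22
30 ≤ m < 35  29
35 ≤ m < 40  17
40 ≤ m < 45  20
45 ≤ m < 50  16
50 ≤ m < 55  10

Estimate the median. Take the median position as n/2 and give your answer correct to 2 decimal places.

Cumulative frequencies: 22, 51, 68, 88, 104, 114
n = 114; position = n/2 = 57.
This falls in the class 35 ≤ m < 40: L = 35, F = 51, f = 17, h = 5.
Median ≈ 35 + ((57 − 51) / 17) × 5 = 36.7647

36.76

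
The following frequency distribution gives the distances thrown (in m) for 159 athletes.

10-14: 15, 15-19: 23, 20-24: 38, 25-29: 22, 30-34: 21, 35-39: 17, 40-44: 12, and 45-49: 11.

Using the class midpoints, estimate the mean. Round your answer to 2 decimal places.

27.19

Midpoints: 12, 17, 22, 27, 32, 37, 42, 47
Σfm = 15×12 + 23×17 + 38×22 + 22×27 + 21×32 + 17×37 + 12×42 + 11×47 = 4323
n = Σf = 159
Mean = 4323 / 159 = 27.1887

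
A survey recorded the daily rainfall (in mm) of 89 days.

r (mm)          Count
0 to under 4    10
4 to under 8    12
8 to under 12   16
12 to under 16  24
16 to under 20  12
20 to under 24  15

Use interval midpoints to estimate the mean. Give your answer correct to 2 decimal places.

Midpoints: 2, 6, 10, 14, 18, 22
Σfm = 10×2 + 12×6 + 16×10 + 24×14 + 12×18 + 15×22 = 1134
n = Σf = 89
Mean = 1134 / 89 = 12.7416

12.74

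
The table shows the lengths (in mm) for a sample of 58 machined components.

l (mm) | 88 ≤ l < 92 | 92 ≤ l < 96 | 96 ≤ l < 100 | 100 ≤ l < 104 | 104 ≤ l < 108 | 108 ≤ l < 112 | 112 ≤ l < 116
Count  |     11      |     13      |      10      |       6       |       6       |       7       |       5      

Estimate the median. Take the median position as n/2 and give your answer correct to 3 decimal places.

98.000

Cumulative frequencies: 11, 24, 34, 40, 46, 53, 58
n = 58; position = n/2 = 29.
This falls in the class 96 ≤ l < 100: L = 96, F = 24, f = 10, h = 4.
Median ≈ 96 + ((29 − 24) / 10) × 4 = 98.0000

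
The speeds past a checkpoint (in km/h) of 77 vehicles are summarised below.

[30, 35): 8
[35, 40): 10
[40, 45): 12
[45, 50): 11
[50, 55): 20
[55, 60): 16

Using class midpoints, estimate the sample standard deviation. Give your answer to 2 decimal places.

8.27

Midpoints: 32.5, 37.5, 42.5, 47.5, 52.5, 57.5
n = 77, Σfm = 3637.5, mean = 47.2403
Σfm² = 177031.25
Σf(m − x̄)² = Σfm² − (Σfm)²/n = 177031.25 − 3637.5²/77 = 5194.8052
Sample variance = 5194.8052 / 76 = 68.3527
Standard deviation = √68.3527 = 8.2676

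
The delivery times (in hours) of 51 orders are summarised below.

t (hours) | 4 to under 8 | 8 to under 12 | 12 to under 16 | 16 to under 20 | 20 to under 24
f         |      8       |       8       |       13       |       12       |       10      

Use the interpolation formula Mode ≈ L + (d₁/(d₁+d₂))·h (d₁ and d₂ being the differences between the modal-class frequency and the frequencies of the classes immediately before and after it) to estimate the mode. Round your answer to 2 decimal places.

Modal class: 12 to under 16 (highest frequency 13).
d₁ = 13 − 8 = 5, d₂ = 13 − 12 = 1
Mode ≈ 12 + (5/(5+1)) × 4 = 12 + 3.3333 = 15.3333

15.33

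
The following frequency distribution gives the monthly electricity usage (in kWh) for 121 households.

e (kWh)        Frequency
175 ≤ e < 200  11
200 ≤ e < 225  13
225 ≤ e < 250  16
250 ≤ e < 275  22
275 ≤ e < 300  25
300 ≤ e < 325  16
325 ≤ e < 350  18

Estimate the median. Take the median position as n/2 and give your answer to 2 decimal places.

273.30

Cumulative frequencies: 11, 24, 40, 62, 87, 103, 121
n = 121; position = n/2 = 60.5.
This falls in the class 250 ≤ e < 275: L = 250, F = 40, f = 22, h = 25.
Median ≈ 250 + ((60.5 − 40) / 22) × 25 = 273.2955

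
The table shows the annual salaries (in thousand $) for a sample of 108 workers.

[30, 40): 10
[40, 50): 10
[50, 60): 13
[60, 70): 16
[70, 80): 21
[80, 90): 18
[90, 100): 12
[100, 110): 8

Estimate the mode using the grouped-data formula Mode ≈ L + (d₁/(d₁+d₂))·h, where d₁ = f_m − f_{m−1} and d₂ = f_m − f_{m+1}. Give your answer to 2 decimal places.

76.25

Modal class: [70, 80) (highest frequency 21).
d₁ = 21 − 16 = 5, d₂ = 21 − 18 = 3
Mode ≈ 70 + (5/(5+3)) × 10 = 70 + 6.2500 = 76.2500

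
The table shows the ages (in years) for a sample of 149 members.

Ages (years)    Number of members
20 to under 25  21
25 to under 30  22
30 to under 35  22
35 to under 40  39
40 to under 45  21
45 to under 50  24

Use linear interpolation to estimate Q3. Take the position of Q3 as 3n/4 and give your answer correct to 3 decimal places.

41.845

Cumulative frequencies: 21, 43, 65, 104, 125, 149
n = 149; position = 3n/4 = 111.75.
This falls in the class 40 to under 45: L = 40, F = 104, f = 21, h = 5.
Upper quartile ≈ 40 + ((111.75 − 104) / 21) × 5 = 41.8452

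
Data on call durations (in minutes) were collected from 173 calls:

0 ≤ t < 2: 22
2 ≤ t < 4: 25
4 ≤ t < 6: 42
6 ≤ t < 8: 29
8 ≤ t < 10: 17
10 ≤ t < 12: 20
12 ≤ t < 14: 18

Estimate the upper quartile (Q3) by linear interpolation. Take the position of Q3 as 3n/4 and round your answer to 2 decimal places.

Cumulative frequencies: 22, 47, 89, 118, 135, 155, 173
n = 173; position = 3n/4 = 129.75.
This falls in the class 8 ≤ t < 10: L = 8, F = 118, f = 17, h = 2.
Upper quartile ≈ 8 + ((129.75 − 118) / 17) × 2 = 9.3824

9.38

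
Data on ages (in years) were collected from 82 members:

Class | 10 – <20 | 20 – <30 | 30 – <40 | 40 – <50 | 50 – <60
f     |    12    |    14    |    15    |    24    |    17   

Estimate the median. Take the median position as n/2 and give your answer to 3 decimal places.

Cumulative frequencies: 12, 26, 41, 65, 82
n = 82; position = n/2 = 41.
This falls in the class 30 – <40: L = 30, F = 26, f = 15, h = 10.
Median ≈ 30 + ((41 − 26) / 15) × 10 = 40.0000

40.000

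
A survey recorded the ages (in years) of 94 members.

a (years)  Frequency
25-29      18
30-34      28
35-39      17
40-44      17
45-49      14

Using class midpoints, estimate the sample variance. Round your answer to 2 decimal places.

45.47

Midpoints: 27, 32, 37, 42, 47
n = 94, Σfm = 3383, mean = 35.9894
Σfm² = 125981
Σf(m − x̄)² = Σfm² − (Σfm)²/n = 125981 − 3383²/94 = 4228.9894
Sample variance = 4228.9894 / 93 = 45.4730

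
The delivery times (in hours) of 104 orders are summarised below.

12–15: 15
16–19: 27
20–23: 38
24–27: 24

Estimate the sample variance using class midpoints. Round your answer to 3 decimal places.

15.616

Midpoints: 13.5, 17.5, 21.5, 25.5
n = 104, Σfm = 2104, mean = 20.2308
Σfm² = 44174
Σf(m − x̄)² = Σfm² − (Σfm)²/n = 44174 − 2104²/104 = 1608.4615
Sample variance = 1608.4615 / 103 = 15.6161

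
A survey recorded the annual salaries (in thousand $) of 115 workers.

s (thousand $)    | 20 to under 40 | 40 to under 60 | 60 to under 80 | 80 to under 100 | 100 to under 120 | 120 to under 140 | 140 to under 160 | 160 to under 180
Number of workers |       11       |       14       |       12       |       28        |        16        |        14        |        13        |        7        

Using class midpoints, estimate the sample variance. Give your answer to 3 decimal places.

Midpoints: 30, 50, 70, 90, 110, 130, 150, 170
n = 115, Σfm = 11110, mean = 96.6087
Σfm² = 1255500
Σf(m − x̄)² = Σfm² − (Σfm)²/n = 1255500 − 11110²/115 = 182177.3913
Sample variance = 182177.3913 / 114 = 1598.0473

1598.047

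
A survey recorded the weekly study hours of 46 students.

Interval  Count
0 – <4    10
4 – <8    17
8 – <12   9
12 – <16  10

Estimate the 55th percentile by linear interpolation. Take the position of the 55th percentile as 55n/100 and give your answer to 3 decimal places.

Cumulative frequencies: 10, 27, 36, 46
n = 46; position = 55n/100 = 25.3.
This falls in the class 4 – <8: L = 4, F = 10, f = 17, h = 4.
55th percentile ≈ 4 + ((25.3 − 10) / 17) × 4 = 7.6000

7.600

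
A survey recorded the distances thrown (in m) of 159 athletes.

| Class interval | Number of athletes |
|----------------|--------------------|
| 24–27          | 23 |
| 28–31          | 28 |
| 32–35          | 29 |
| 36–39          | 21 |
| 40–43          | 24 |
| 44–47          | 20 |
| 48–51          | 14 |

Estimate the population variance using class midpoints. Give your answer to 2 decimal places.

56.71

Midpoints: 25.5, 29.5, 33.5, 37.5, 41.5, 45.5, 49.5
n = 159, Σfm = 5770.5, mean = 36.2925
Σfm² = 218441.75
Σf(m − x̄)² = Σfm² − (Σfm)²/n = 218441.75 − 5770.5²/159 = 9016.1509
Population variance = 9016.1509 / 159 = 56.7054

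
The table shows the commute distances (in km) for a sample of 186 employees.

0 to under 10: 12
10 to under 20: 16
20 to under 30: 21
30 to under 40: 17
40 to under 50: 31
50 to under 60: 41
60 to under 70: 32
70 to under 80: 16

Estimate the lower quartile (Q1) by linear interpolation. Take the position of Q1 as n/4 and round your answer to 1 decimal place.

Cumulative frequencies: 12, 28, 49, 66, 97, 138, 170, 186
n = 186; position = n/4 = 46.5.
This falls in the class 20 to under 30: L = 20, F = 28, f = 21, h = 10.
Lower quartile ≈ 20 + ((46.5 − 28) / 21) × 10 = 28.8095

28.8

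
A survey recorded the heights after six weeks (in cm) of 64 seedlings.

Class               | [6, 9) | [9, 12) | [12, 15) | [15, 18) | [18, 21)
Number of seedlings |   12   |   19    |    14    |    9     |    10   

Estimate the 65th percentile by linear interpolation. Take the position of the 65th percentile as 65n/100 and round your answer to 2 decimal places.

14.27

Cumulative frequencies: 12, 31, 45, 54, 64
n = 64; position = 65n/100 = 41.6.
This falls in the class [12, 15): L = 12, F = 31, f = 14, h = 3.
65th percentile ≈ 12 + ((41.6 − 31) / 14) × 3 = 14.2714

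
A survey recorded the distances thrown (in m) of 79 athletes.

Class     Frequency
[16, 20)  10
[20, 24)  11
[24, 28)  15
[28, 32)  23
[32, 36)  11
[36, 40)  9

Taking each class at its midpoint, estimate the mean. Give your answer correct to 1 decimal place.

Midpoints: 18, 22, 26, 30, 34, 38
Σfm = 10×18 + 11×22 + 15×26 + 23×30 + 11×34 + 9×38 = 2218
n = Σf = 79
Mean = 2218 / 79 = 28.0759

28.1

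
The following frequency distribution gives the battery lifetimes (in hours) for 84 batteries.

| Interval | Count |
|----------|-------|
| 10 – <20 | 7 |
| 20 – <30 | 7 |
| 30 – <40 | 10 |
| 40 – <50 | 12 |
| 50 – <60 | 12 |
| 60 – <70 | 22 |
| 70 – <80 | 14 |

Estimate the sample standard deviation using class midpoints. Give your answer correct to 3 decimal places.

18.807

Midpoints: 15, 25, 35, 45, 55, 65, 75
n = 84, Σfm = 4310, mean = 51.3095
Σfm² = 250500
Σf(m − x̄)² = Σfm² − (Σfm)²/n = 250500 − 4310²/84 = 29355.9524
Sample variance = 29355.9524 / 83 = 353.6862
Standard deviation = √353.6862 = 18.8065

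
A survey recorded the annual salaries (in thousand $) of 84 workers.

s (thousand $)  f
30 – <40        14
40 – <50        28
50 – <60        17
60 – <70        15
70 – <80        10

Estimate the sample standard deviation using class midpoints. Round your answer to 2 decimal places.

Midpoints: 35, 45, 55, 65, 75
n = 84, Σfm = 4410, mean = 52.5000
Σfm² = 244900
Σf(m − x̄)² = Σfm² − (Σfm)²/n = 244900 − 4410²/84 = 13375.0000
Sample variance = 13375.0000 / 83 = 161.1446
Standard deviation = √161.1446 = 12.6943

12.69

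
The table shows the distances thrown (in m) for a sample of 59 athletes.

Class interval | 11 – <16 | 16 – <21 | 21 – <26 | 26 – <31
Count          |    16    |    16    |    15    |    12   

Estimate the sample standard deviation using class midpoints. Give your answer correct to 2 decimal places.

Midpoints: 13.5, 18.5, 23.5, 28.5
n = 59, Σfm = 1206.5, mean = 20.4492
Σfm² = 26422.75
Σf(m − x̄)² = Σfm² − (Σfm)²/n = 26422.75 − 1206.5²/59 = 1750.8475
Sample variance = 1750.8475 / 58 = 30.1870
Standard deviation = √30.1870 = 5.4943

5.49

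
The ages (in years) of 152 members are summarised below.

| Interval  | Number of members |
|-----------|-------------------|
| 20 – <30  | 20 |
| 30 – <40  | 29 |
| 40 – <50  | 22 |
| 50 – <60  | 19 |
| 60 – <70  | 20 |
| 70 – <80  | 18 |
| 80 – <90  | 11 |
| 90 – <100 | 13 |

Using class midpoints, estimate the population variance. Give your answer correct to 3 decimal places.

471.706

Midpoints: 25, 35, 45, 55, 65, 75, 85, 95
n = 152, Σfm = 8370, mean = 55.0658
Σfm² = 532600
Σf(m − x̄)² = Σfm² − (Σfm)²/n = 532600 − 8370²/152 = 71699.3421
Population variance = 71699.3421 / 152 = 471.7062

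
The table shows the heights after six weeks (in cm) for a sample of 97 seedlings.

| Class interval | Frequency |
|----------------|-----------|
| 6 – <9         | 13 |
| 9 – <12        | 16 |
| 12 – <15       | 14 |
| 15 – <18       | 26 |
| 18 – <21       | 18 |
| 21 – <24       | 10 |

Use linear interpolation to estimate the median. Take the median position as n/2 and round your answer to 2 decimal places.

Cumulative frequencies: 13, 29, 43, 69, 87, 97
n = 97; position = n/2 = 48.5.
This falls in the class 15 – <18: L = 15, F = 43, f = 26, h = 3.
Median ≈ 15 + ((48.5 − 43) / 26) × 3 = 15.6346

15.63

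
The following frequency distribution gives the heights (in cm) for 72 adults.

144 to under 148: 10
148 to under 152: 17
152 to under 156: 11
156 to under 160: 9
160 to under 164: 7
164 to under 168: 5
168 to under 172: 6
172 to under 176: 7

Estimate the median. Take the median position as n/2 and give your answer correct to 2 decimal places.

Cumulative frequencies: 10, 27, 38, 47, 54, 59, 65, 72
n = 72; position = n/2 = 36.
This falls in the class 152 to under 156: L = 152, F = 27, f = 11, h = 4.
Median ≈ 152 + ((36 − 27) / 11) × 4 = 155.2727

155.27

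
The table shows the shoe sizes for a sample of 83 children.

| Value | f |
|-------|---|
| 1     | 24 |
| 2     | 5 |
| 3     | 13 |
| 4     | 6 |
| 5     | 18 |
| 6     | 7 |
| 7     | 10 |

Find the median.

Cumulative frequencies: 24, 29, 42, 48, 66, 73, 83
n = 83, so the median is the value in position (n+1)/2 = 42.
Position 42 falls at value 3.

3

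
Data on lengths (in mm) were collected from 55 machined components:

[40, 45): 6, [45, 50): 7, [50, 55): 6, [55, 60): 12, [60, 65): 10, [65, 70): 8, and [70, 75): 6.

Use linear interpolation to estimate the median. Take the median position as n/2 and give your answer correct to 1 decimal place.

Cumulative frequencies: 6, 13, 19, 31, 41, 49, 55
n = 55; position = n/2 = 27.5.
This falls in the class [55, 60): L = 55, F = 19, f = 12, h = 5.
Median ≈ 55 + ((27.5 − 19) / 12) × 5 = 58.5417

58.5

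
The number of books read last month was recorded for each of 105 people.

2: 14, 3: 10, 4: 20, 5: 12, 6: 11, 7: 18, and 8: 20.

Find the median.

5

Cumulative frequencies: 14, 24, 44, 56, 67, 85, 105
n = 105, so the median is the value in position (n+1)/2 = 53.
Position 53 falls at value 5.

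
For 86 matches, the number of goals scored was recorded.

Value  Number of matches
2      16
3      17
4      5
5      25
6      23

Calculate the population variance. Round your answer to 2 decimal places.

2.24

Values: 2, 3, 4, 5, 6
n = 86, Σfx = 366, mean = 4.2558
Σfx² = 1750
Σf(x − x̄)² = Σfx² − (Σfx)²/n = 1750 − 366²/86 = 192.3721
Population variance = 192.3721 / 86 = 2.2369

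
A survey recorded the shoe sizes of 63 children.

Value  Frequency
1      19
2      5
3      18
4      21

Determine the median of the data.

3

Cumulative frequencies: 19, 24, 42, 63
n = 63, so the median is the value in position (n+1)/2 = 32.
Position 32 falls at value 3.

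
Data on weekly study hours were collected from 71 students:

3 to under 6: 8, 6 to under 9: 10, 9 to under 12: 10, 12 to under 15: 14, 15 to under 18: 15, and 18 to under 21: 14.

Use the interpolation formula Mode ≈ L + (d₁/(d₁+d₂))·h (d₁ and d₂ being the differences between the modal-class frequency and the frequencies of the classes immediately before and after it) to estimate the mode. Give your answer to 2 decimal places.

Modal class: 15 to under 18 (highest frequency 15).
d₁ = 15 − 14 = 1, d₂ = 15 − 14 = 1
Mode ≈ 15 + (1/(1+1)) × 3 = 15 + 1.5000 = 16.5000

16.50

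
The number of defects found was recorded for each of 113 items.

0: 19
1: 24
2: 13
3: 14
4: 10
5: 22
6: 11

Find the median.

Cumulative frequencies: 19, 43, 56, 70, 80, 102, 113
n = 113, so the median is the value in position (n+1)/2 = 57.
Position 57 falls at value 3.

3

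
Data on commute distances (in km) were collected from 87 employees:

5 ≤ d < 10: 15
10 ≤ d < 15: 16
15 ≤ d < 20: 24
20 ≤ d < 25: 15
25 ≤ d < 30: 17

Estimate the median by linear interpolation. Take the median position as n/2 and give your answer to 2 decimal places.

17.60

Cumulative frequencies: 15, 31, 55, 70, 87
n = 87; position = n/2 = 43.5.
This falls in the class 15 ≤ d < 20: L = 15, F = 31, f = 24, h = 5.
Median ≈ 15 + ((43.5 − 31) / 24) × 5 = 17.6042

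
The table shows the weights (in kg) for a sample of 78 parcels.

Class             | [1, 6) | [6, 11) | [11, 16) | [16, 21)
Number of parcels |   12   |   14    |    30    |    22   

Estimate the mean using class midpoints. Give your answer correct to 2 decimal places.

12.47

Midpoints: 3.5, 8.5, 13.5, 18.5
Σfm = 12×3.5 + 14×8.5 + 30×13.5 + 22×18.5 = 973
n = Σf = 78
Mean = 973 / 78 = 12.4744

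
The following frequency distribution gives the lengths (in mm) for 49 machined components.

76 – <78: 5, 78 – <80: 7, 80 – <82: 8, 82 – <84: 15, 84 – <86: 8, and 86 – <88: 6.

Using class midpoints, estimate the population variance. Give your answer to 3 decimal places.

Midpoints: 77, 79, 81, 83, 85, 87
n = 49, Σfm = 4033, mean = 82.3061
Σfm² = 332369
Σf(m − x̄)² = Σfm² − (Σfm)²/n = 332369 − 4033²/49 = 428.4082
Population variance = 428.4082 / 49 = 8.7430

8.743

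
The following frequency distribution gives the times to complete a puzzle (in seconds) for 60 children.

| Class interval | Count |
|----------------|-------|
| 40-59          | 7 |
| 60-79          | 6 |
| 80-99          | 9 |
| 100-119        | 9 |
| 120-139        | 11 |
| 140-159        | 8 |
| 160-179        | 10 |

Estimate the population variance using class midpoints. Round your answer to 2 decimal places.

1501.67

Midpoints: 49.5, 69.5, 89.5, 109.5, 129.5, 149.5, 169.5
n = 60, Σfm = 6870, mean = 114.5000
Σfm² = 876715
Σf(m − x̄)² = Σfm² − (Σfm)²/n = 876715 − 6870²/60 = 90100.0000
Population variance = 90100.0000 / 60 = 1501.6667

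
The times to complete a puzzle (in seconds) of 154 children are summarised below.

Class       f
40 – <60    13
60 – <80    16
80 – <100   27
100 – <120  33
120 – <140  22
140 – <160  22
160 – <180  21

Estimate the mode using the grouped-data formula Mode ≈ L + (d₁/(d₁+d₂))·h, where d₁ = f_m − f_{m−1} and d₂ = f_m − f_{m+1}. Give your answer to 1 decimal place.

107.1

Modal class: 100 – <120 (highest frequency 33).
d₁ = 33 − 27 = 6, d₂ = 33 − 22 = 11
Mode ≈ 100 + (6/(6+11)) × 20 = 100 + 7.0588 = 107.0588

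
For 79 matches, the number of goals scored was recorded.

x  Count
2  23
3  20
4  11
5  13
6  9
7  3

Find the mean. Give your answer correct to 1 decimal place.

3.7

Values: 2, 3, 4, 5, 6, 7
Σfx = 23×2 + 20×3 + 11×4 + 13×5 + 9×6 + 3×7 = 290
n = Σf = 79
Mean = 290 / 79 = 3.6709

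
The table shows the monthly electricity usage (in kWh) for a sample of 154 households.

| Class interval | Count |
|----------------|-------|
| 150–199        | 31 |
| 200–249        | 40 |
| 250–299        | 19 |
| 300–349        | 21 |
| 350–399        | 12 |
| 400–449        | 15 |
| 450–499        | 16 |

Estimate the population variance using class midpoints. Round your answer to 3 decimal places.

Midpoints: 174.5, 224.5, 274.5, 324.5, 374.5, 424.5, 474.5
n = 154, Σfm = 44873, mean = 291.3831
Σfm² = 14591338.5
Σf(m − x̄)² = Σfm² − (Σfm)²/n = 14591338.5 − 44873²/154 = 1516103.8961
Population variance = 1516103.8961 / 154 = 9844.8305

9844.830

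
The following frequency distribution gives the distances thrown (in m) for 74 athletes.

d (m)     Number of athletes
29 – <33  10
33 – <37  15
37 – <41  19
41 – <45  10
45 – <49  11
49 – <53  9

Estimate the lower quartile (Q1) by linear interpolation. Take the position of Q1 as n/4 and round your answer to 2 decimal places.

Cumulative frequencies: 10, 25, 44, 54, 65, 74
n = 74; position = n/4 = 18.5.
This falls in the class 33 – <37: L = 33, F = 10, f = 15, h = 4.
Lower quartile ≈ 33 + ((18.5 − 10) / 15) × 4 = 35.2667

35.27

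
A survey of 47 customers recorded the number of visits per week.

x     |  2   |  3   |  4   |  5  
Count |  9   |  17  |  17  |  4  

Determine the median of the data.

3

Cumulative frequencies: 9, 26, 43, 47
n = 47, so the median is the value in position (n+1)/2 = 24.
Position 24 falls at value 3.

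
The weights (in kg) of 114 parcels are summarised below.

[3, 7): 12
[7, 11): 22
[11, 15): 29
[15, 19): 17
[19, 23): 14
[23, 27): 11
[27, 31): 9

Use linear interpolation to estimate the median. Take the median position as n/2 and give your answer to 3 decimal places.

Cumulative frequencies: 12, 34, 63, 80, 94, 105, 114
n = 114; position = n/2 = 57.
This falls in the class [11, 15): L = 11, F = 34, f = 29, h = 4.
Median ≈ 11 + ((57 − 34) / 29) × 4 = 14.1724

14.172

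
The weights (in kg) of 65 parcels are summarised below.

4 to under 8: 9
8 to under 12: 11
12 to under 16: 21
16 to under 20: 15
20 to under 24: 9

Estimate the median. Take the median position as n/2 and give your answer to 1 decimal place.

14.4

Cumulative frequencies: 9, 20, 41, 56, 65
n = 65; position = n/2 = 32.5.
This falls in the class 12 to under 16: L = 12, F = 20, f = 21, h = 4.
Median ≈ 12 + ((32.5 − 20) / 21) × 4 = 14.3810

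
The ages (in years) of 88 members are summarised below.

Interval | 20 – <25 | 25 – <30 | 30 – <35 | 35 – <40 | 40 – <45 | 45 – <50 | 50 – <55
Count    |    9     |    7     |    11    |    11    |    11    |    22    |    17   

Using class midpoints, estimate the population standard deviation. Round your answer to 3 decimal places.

9.812

Midpoints: 22.5, 27.5, 32.5, 37.5, 42.5, 47.5, 52.5
n = 88, Σfm = 3570, mean = 40.5682
Σfm² = 153300
Σf(m − x̄)² = Σfm² − (Σfm)²/n = 153300 − 3570²/88 = 8471.5909
Population variance = 8471.5909 / 88 = 96.2681
Standard deviation = √96.2681 = 9.8116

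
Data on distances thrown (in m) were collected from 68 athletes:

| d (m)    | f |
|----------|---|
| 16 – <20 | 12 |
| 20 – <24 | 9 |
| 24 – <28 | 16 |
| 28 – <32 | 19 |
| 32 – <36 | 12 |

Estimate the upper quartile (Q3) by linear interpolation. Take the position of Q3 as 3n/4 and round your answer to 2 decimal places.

Cumulative frequencies: 12, 21, 37, 56, 68
n = 68; position = 3n/4 = 51.
This falls in the class 28 – <32: L = 28, F = 37, f = 19, h = 4.
Upper quartile ≈ 28 + ((51 − 37) / 19) × 4 = 30.9474

30.95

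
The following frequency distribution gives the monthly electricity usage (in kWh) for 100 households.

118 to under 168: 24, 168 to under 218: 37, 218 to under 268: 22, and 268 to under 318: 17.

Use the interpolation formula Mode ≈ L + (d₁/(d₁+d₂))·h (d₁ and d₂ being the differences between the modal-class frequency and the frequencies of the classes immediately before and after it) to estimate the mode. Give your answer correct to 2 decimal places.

191.21

Modal class: 168 to under 218 (highest frequency 37).
d₁ = 37 − 24 = 13, d₂ = 37 − 22 = 15
Mode ≈ 168 + (13/(13+15)) × 50 = 168 + 23.2143 = 191.2143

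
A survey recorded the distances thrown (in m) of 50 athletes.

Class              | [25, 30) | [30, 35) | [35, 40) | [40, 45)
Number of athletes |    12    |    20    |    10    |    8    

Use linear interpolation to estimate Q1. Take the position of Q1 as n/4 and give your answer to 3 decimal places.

30.125

Cumulative frequencies: 12, 32, 42, 50
n = 50; position = n/4 = 12.5.
This falls in the class [30, 35): L = 30, F = 12, f = 20, h = 5.
Lower quartile ≈ 30 + ((12.5 − 12) / 20) × 5 = 30.1250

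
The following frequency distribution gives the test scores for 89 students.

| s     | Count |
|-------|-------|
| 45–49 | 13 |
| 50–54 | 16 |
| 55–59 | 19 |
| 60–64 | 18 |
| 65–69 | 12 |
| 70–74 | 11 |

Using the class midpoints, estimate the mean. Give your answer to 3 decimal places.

Midpoints: 47, 52, 57, 62, 67, 72
Σfm = 13×47 + 16×52 + 19×57 + 18×62 + 12×67 + 11×72 = 5238
n = Σf = 89
Mean = 5238 / 89 = 58.8539

58.854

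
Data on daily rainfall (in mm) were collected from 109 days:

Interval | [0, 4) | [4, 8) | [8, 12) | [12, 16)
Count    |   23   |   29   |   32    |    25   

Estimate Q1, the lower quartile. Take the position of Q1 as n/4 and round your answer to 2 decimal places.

4.59

Cumulative frequencies: 23, 52, 84, 109
n = 109; position = n/4 = 27.25.
This falls in the class [4, 8): L = 4, F = 23, f = 29, h = 4.
Lower quartile ≈ 4 + ((27.25 − 23) / 29) × 4 = 4.5862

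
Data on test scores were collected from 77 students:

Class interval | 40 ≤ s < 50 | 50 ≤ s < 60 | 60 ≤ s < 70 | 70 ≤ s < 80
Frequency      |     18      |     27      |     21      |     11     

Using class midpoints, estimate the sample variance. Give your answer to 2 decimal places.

Midpoints: 45, 55, 65, 75
n = 77, Σfm = 4485, mean = 58.2468
Σfm² = 268725
Σf(m − x̄)² = Σfm² − (Σfm)²/n = 268725 − 4485²/77 = 7488.3117
Sample variance = 7488.3117 / 76 = 98.5304

98.53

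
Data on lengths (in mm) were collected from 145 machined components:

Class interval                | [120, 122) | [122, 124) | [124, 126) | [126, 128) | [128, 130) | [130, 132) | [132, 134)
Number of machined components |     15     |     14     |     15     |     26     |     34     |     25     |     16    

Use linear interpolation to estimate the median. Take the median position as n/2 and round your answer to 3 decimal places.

Cumulative frequencies: 15, 29, 44, 70, 104, 129, 145
n = 145; position = n/2 = 72.5.
This falls in the class [128, 130): L = 128, F = 70, f = 34, h = 2.
Median ≈ 128 + ((72.5 − 70) / 34) × 2 = 128.1471

128.147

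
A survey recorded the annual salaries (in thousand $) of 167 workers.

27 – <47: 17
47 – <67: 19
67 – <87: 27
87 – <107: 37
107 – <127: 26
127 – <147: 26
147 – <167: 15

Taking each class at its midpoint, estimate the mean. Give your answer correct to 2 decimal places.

Midpoints: 37, 57, 77, 97, 117, 137, 157
Σfm = 17×37 + 19×57 + 27×77 + 37×97 + 26×117 + 26×137 + 15×157 = 16339
n = Σf = 167
Mean = 16339 / 167 = 97.8383

97.84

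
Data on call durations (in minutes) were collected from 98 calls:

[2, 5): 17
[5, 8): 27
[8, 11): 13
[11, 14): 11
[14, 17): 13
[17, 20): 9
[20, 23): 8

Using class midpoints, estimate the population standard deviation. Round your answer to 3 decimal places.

5.706

Midpoints: 3.5, 6.5, 9.5, 12.5, 15.5, 18.5, 21.5
n = 98, Σfm = 1036, mean = 10.5714
Σfm² = 14142.5
Σf(m − x̄)² = Σfm² − (Σfm)²/n = 14142.5 − 1036²/98 = 3190.5000
Population variance = 3190.5000 / 98 = 32.5561
Standard deviation = √32.5561 = 5.7058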